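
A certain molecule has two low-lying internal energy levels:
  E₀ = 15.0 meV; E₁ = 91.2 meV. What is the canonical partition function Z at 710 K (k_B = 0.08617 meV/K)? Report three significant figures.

Z = 1.01

k_BT = 0.08617 × 710 K = 61.181 meV.
Eᵢ/kT = 0.24517, 1.4907.
Z = Σ e^(−Eᵢ/kT) = e^(−0.24517) + e^(−1.4907) = 0.78257 + 0.22521 = 1.0078.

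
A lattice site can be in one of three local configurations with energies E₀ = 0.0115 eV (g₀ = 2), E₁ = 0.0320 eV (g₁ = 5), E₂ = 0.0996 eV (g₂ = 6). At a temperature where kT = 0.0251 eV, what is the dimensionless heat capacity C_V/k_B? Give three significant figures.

0.532

Eᵢ/kT = 0.45817, 1.2749, 3.9681.
Z = Σ gᵢe^(−Eᵢ/kT) = 2·e^(−0.45817) + 5·e^(−1.2749) + 6·e^(−3.9681) = 1.2649 + 1.3973 + 0.11346 = 2.7757.
⟨E⟩ = 0.025421 eV, ⟨E²⟩ = 0.00098125 eV².
C_V/k_B = (⟨E²⟩ − ⟨E⟩²)/(kT)² = (0.00098125 − 0.00064623)/0.00063001 = 0.532.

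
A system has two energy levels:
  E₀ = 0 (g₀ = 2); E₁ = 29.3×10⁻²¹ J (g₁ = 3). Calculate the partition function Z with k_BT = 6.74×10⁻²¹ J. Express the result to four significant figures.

Eᵢ/kT = 0, 4.34718.
Z = Σ gᵢe^(−Eᵢ/kT) = 2·e^(−0) + 3·e^(−4.34718) = 2.00000 + 0.0388298 = 2.03883.

Z = 2.039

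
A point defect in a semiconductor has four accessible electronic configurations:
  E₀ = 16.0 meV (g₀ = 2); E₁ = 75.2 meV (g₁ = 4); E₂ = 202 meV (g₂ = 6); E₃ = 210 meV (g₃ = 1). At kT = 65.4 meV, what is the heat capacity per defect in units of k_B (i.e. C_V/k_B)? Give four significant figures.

Eᵢ/kT = 0.244648, 1.14985, 3.08869, 3.21101.
Z = Σ gᵢe^(−Eᵢ/kT) = 2·e^(−0.244648) + 4·e^(−1.14985) + 6·e^(−3.08869) + 1·e^(−3.21101) = 1.56596 + 1.26674 + 0.273370 + 0.0403159 = 3.14639.
⟨E⟩ = 58.4801 meV, ⟨E²⟩ = 6514.41 meV².
C_V/k_B = (⟨E²⟩ − ⟨E⟩²)/(kT)² = (6514.41 − 3419.92)/4277.16 = 0.7235.

0.7235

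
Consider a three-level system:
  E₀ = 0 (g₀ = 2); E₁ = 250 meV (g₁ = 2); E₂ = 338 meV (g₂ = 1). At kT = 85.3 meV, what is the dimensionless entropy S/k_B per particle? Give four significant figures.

0.9367

Eᵢ/kT = 0, 2.93083, 3.96249.
Z = Σ gᵢe^(−Eᵢ/kT) = 2·e^(−0) + 2·e^(−2.93083) + 1·e^(−3.96249) = 2.00000 + 0.106705 + 0.0190157 = 2.12572.
⟨E⟩ = Σ EᵢPᵢ = 15.5729 meV.
S/k_B = ln Z + ⟨E⟩/kT = ln(2.12572) + 15.5729/85.3 = 0.754111 + 0.182566 = 0.9367.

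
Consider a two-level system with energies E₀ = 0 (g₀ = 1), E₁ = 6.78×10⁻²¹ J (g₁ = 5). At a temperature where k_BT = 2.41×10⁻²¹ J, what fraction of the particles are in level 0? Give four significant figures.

Eᵢ/kT = 0, 2.81328.
Z = Σ gᵢe^(−Eᵢ/kT) = 1·e^(−0) + 5·e^(−2.81328) = 1.00000 + 0.300039 = 1.30004.
P₀ = g₀ e^(−E₀/kT) / Z = 1.00000/1.30004 = 0.7692.

0.7692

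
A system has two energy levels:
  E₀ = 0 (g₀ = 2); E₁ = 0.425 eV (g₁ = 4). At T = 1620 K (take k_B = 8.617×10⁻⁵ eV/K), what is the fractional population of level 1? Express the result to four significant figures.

k_BT = 8.617×10⁻⁵ × 1620 K = 0.139595 eV.
Eᵢ/kT = 0, 3.04452.
Z = Σ gᵢe^(−Eᵢ/kT) = 2·e^(−0) + 4·e^(−3.04452) = 2.00000 + 0.190477 = 2.19048.
P₁ = g₁ e^(−E₁/kT) / Z = 0.190477/2.19048 = 0.08696.

0.08696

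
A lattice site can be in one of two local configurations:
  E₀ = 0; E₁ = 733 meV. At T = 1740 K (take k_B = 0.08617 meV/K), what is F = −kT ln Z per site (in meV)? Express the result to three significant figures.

-1.12 meV

k_BT = 0.08617 × 1740 K = 149.94 meV.
Eᵢ/kT = 0, 4.8886.
Z = Σ e^(−Eᵢ/kT) = e^(−0) + e^(−4.8886) = 1.0000 + 0.0075320 = 1.0075.
F = −kT ln Z = −149.94 × ln(1.0075) = −149.94 × 0.0074720 = -1.12 meV.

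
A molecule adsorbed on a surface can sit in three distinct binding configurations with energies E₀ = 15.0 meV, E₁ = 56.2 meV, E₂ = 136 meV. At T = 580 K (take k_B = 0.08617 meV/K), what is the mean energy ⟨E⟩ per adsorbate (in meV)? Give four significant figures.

33.87 meV

k_BT = 0.08617 × 580 K = 49.9786 meV.
Eᵢ/kT = 0.300128, 1.12448, 2.72116.
Z = Σ e^(−Eᵢ/kT) = e^(−0.300128) + e^(−1.12448) + e^(−2.72116) = 0.740723 + 0.324821 + 0.0657984 = 1.13134.
⟨E⟩ = Σ Eᵢ e^(−Eᵢ/kT) / Z = (15.0·0.740723 + 56.2·0.324821 + 136·0.0657984) / 1.13134 = 33.87 meV.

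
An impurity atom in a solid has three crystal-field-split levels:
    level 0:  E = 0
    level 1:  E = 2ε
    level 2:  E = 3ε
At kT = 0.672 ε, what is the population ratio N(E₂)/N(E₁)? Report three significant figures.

0.226

n₂/n₁ = exp[−(E₂−E₁)/kT] = exp(−(1ε)/(0.672ε)) = exp(-1.4881) = 0.226.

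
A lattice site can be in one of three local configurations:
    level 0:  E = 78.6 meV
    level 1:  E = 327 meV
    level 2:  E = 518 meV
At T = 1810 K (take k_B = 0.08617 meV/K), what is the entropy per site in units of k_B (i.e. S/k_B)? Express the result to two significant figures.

k_BT = 0.08617 × 1810 K = 156.0 meV.
Eᵢ/kT = 0.5038, 2.096, 3.321.
Z = Σ e^(−Eᵢ/kT) = e^(−0.5038) + e^(−2.096) + e^(−3.321) = 0.6042 + 0.1229 + 0.03612 = 0.7632.
⟨E⟩ = Σ EᵢPᵢ = 139.4 meV.
S/k_B = ln Z + ⟨E⟩/kT = ln(0.7632) + 139.4/156.0 = -0.2702 + 0.8936 = 0.62.

0.62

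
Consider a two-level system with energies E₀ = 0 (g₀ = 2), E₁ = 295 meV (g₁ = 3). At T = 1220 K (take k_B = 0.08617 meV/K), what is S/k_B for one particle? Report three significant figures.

k_BT = 0.08617 × 1220 K = 105.13 meV.
Eᵢ/kT = 0, 2.8060.
Z = Σ gᵢe^(−Eᵢ/kT) = 2·e^(−0) + 3·e^(−2.8060) = 2.0000 + 0.18134 = 2.1813.
⟨E⟩ = Σ EᵢPᵢ = 24.525 meV.
S/k_B = ln Z + ⟨E⟩/kT = ln(2.1813) + 24.525/105.13 = 0.77992 + 0.23328 = 1.01.

1.01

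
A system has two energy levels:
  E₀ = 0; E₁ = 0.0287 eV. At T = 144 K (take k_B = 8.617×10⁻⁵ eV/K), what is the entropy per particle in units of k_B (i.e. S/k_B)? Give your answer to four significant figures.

0.3027

k_BT = 8.617×10⁻⁵ × 144 K = 0.0124085 eV.
Eᵢ/kT = 0, 2.31293.
Z = Σ e^(−Eᵢ/kT) = e^(−0) + e^(−2.31293) = 1.00000 + 0.0989708 = 1.09897.
⟨E⟩ = Σ EᵢPᵢ = 0.00258466 eV.
S/k_B = ln Z + ⟨E⟩/kT = ln(1.09897) + 0.00258466/0.0124085 = 0.0943734 + 0.208298 = 0.3027.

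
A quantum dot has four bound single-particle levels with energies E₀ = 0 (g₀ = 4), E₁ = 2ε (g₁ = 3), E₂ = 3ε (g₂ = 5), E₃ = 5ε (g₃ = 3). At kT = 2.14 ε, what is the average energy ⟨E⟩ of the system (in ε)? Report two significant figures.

Eᵢ/kT = 0, 0.9346, 1.402, 2.336.
Z = Σ gᵢe^(−Eᵢ/kT) = 4·e^(−0) + 3·e^(−0.9346) + 5·e^(−1.402) + 3·e^(−2.336) = 4.000 + 1.178 + 1.231 + 0.2901 = 6.699.
⟨E⟩ = Σ Eᵢ gᵢe^(−Eᵢ/kT) / Z = (0·4.000 + 2·1.178 + 3·1.231 + 5·0.2901) / 6.699 = 1.1 ε.

1.1 ε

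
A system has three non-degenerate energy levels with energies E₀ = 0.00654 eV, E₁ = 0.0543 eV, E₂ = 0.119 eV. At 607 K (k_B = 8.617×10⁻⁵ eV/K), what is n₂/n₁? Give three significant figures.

0.290

k_BT = 8.617×10⁻⁵ × 607 K = 0.052305 eV.
n₂/n₁ = exp[−(E₂−E₁)/kT] = exp(−(0.0647 eV)/(0.052305 eV)) = exp(-1.2370) = 0.290.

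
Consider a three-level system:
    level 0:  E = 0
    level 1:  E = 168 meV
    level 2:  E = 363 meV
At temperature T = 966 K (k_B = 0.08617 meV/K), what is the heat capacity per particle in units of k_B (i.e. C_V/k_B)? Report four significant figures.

k_BT = 0.08617 × 966 K = 83.2402 meV.
Eᵢ/kT = 0, 2.01826, 4.36087.
Z = Σ e^(−Eᵢ/kT) = e^(−0) + e^(−2.01826) + e^(−4.36087) = 1.00000 + 0.132886 + 0.0127673 = 1.14565.
⟨E⟩ = 23.5319 meV, ⟨E²⟩ = 4742.21 meV².
C_V/k_B = (⟨E²⟩ − ⟨E⟩²)/(kT)² = (4742.21 − 553.750)/6928.93 = 0.6045.

0.6045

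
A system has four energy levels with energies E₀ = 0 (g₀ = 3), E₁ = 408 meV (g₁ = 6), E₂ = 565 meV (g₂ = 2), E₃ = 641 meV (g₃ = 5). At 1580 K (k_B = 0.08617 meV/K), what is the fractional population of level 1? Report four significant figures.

k_BT = 0.08617 × 1580 K = 136.149 meV.
Eᵢ/kT = 0, 2.99672, 4.14987, 4.70808.
Z = Σ gᵢe^(−Eᵢ/kT) = 3·e^(−0) + 6·e^(−2.99672) + 2·e^(−4.14987) + 5·e^(−4.70808) = 3.00000 + 0.299704 + 0.0315329 + 0.0451104 = 3.37635.
P₁ = g₁ e^(−E₁/kT) / Z = 0.299704/3.37635 = 0.08877.

0.08877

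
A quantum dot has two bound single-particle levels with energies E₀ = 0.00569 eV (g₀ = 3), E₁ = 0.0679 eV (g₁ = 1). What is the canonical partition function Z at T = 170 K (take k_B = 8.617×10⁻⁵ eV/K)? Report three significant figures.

Z = 2.04

k_BT = 8.617×10⁻⁵ × 170 K = 0.014649 eV.
Eᵢ/kT = 0.38842, 4.6351.
Z = Σ gᵢe^(−Eᵢ/kT) = 3·e^(−0.38842) + 1·e^(−4.6351) = 2.0344 + 0.0097051 = 2.0441.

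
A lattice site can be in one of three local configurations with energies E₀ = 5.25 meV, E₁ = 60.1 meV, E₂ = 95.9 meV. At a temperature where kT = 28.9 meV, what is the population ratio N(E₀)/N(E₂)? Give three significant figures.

n₀/n₂ = exp[−(E₀−E₂)/kT] = exp(−(-90.65 meV)/(28.9 meV)) = exp(3.1367) = 23.0.

23.0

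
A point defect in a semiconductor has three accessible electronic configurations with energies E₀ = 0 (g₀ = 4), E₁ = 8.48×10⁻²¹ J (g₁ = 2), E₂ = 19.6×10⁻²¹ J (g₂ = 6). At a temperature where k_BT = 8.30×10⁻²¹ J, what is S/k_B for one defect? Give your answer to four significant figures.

2.057

Eᵢ/kT = 0, 1.02169, 2.36145.
Z = Σ gᵢe^(−Eᵢ/kT) = 4·e^(−0) + 2·e^(−1.02169) + 6·e^(−2.36145) = 4.00000 + 0.719972 + 0.565700 = 5.28567.
⟨E⟩ = Σ EᵢPᵢ = 3.25277 ×10⁻²¹ J.
S/k_B = ln Z + ⟨E⟩/kT = ln(5.28567) + 3.25277/8.30 = 1.66500 + 0.391900 = 2.057.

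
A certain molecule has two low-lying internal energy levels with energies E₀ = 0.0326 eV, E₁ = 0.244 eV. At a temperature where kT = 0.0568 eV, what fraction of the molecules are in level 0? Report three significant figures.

0.976

Eᵢ/kT = 0.57394, 4.2958.
Z = Σ e^(−Eᵢ/kT) = e^(−0.57394) + e^(−4.2958) = 0.56330 + 0.013626 = 0.57693.
P₀ = e^(−E₀/kT) / Z = 0.56330/0.57693 = 0.976.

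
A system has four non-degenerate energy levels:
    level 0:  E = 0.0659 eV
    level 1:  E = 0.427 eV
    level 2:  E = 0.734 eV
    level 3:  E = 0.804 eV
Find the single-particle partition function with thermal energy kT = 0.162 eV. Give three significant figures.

Z = 0.755

Eᵢ/kT = 0.40679, 2.6358, 4.5309, 4.9630.
Z = Σ e^(−Eᵢ/kT) = e^(−0.40679) + e^(−2.6358) + e^(−4.5309) + e^(−4.9630) = 0.66578 + 0.071662 + 0.010771 + 0.0069919 = 0.75520.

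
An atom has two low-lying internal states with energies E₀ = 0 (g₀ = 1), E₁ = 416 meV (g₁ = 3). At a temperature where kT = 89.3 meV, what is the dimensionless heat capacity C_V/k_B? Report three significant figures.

Eᵢ/kT = 0, 4.6585.
Z = Σ gᵢe^(−Eᵢ/kT) = 1·e^(−0) + 3·e^(−4.6585) = 1.0000 + 0.028442 = 1.0284.
⟨E⟩ = 11.505 meV, ⟨E²⟩ = 4786.1 meV².
C_V/k_B = (⟨E²⟩ − ⟨E⟩²)/(kT)² = (4786.1 − 132.37)/7974.5 = 0.584.

0.584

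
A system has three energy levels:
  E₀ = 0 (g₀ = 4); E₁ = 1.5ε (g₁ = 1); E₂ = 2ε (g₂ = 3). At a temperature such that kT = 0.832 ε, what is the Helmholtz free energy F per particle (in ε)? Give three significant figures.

Eᵢ/kT = 0, 1.8029, 2.4038.
Z = Σ gᵢe^(−Eᵢ/kT) = 4·e^(−0) + 1·e^(−1.8029) + 3·e^(−2.4038) = 4.0000 + 0.16482 + 0.27112 = 4.4359.
F = −kT ln Z = −0.832 × ln(4.4359) = −0.832 × 1.4897 = -1.24 ε.

-1.24 ε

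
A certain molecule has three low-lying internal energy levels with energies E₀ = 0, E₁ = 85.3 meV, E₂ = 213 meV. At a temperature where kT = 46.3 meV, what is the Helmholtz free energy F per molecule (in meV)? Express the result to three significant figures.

-7.21 meV

Eᵢ/kT = 0, 1.8423, 4.6004.
Z = Σ e^(−Eᵢ/kT) = e^(−0) + e^(−1.8423) + e^(−4.6004) = 1.0000 + 0.15845 + 0.010048 = 1.1685.
F = −kT ln Z = −46.3 × ln(1.1685) = −46.3 × 0.15572 = -7.21 meV.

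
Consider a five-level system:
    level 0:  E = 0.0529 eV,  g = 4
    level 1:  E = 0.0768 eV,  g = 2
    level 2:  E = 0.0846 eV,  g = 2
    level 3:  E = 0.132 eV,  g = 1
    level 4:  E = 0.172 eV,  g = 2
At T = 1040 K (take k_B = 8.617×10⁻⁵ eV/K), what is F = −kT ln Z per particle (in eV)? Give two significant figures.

k_BT = 8.617×10⁻⁵ × 1040 K = 0.08962 eV.
Eᵢ/kT = 0.5903, 0.8570, 0.9440, 1.473, 1.919.
Z = Σ gᵢe^(−Eᵢ/kT) = 4·e^(−0.5903) + 2·e^(−0.8570) + 2·e^(−0.9440) + 1·e^(−1.473) + 2·e^(−1.919) = 2.217 + 0.8489 + 0.7781 + 0.2292 + 0.2935 = 4.367.
F = −kT ln Z = −0.08962 × ln(4.367) = −0.08962 × 1.474 = -0.13 eV.

-0.13 eV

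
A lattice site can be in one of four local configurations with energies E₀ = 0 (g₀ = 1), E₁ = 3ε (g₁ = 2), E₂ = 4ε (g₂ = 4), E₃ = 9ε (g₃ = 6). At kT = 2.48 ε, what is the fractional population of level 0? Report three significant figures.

0.392

Eᵢ/kT = 0, 1.2097, 1.6129, 3.6290.
Z = Σ gᵢe^(−Eᵢ/kT) = 1·e^(−0) + 2·e^(−1.2097) + 4·e^(−1.6129) + 6·e^(−3.6290) = 1.0000 + 0.59657 + 0.79724 + 0.15926 = 2.5531.
P₀ = g₀ e^(−E₀/kT) / Z = 1.0000/2.5531 = 0.392.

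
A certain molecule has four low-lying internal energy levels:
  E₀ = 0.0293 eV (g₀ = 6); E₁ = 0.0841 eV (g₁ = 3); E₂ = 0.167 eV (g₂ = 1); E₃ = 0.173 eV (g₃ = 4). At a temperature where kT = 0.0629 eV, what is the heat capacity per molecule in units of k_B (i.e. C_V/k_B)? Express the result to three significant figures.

0.380

Eᵢ/kT = 0.46582, 1.3370, 2.6550, 2.7504.
Z = Σ gᵢe^(−Eᵢ/kT) = 6·e^(−0.46582) + 3·e^(−1.3370) + 1·e^(−2.6550) + 4·e^(−2.7504) = 3.7657 + 0.78790 + 0.070299 + 0.25561 = 4.8795.
⟨E⟩ = 0.047660 eV, ⟨E²⟩ = 0.0037742 eV².
C_V/k_B = (⟨E²⟩ − ⟨E⟩²)/(kT)² = (0.0037742 − 0.0022715)/0.0039564 = 0.380.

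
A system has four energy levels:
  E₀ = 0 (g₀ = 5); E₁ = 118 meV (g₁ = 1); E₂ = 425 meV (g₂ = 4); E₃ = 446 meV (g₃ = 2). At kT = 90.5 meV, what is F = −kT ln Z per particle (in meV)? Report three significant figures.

-151 meV

Eᵢ/kT = 0, 1.3039, 4.6961, 4.9282.
Z = Σ gᵢe^(−Eᵢ/kT) = 5·e^(−0) + 1·e^(−1.3039) + 4·e^(−4.6961) + 2·e^(−4.9282) = 5.0000 + 0.27147 + 0.036523 + 0.014479 = 5.3225.
F = −kT ln Z = −90.5 × ln(5.3225) = −90.5 × 1.6719 = -151 meV.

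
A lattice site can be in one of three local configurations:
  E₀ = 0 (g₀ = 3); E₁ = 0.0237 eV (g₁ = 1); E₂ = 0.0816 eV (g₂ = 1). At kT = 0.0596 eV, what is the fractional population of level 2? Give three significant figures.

0.0648

Eᵢ/kT = 0, 0.39765, 1.3691.
Z = Σ gᵢe^(−Eᵢ/kT) = 3·e^(−0) + 1·e^(−0.39765) + 1·e^(−1.3691) = 3.0000 + 0.67190 + 0.25434 = 3.9262.
P₂ = g₂ e^(−E₂/kT) / Z = 0.25434/3.9262 = 0.0648.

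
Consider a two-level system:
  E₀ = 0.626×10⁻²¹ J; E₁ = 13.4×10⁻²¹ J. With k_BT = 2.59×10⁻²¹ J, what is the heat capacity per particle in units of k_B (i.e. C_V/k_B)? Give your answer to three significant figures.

0.173

Eᵢ/kT = 0.24170, 5.1737.
Z = Σ e^(−Eᵢ/kT) = e^(−0.24170) + e^(−5.1737) = 0.78529 + 0.0056636 = 0.79095.
⟨E⟩ = 0.71747, ⟨E²⟩ = 1.6748.
C_V/k_B = (⟨E²⟩ − ⟨E⟩²)/(kT)² = (1.6748 − 0.51476)/6.7081 = 0.173.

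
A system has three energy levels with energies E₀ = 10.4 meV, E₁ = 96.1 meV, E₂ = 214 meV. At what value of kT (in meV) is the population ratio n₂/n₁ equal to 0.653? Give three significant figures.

n₂/n₁ = exp[−(E₂−E₁)/kT] = 0.653.
⇒ (E₂−E₁)/kT = ln(1/0.653) = ln(1.5314) = 0.42618.
kT = 117.9 meV / 0.42618 = 277 meV.

277 meV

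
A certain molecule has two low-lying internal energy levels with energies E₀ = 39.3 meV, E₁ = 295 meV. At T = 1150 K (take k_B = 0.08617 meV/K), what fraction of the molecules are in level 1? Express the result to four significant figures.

k_BT = 0.08617 × 1150 K = 99.0955 meV.
Eᵢ/kT = 0.396587, 2.97693.
Z = Σ e^(−Eᵢ/kT) = e^(−0.396587) + e^(−2.97693) = 0.672612 + 0.0509490 = 0.723561.
P₁ = e^(−E₁/kT) / Z = 0.0509490/0.723561 = 0.07041.

0.07041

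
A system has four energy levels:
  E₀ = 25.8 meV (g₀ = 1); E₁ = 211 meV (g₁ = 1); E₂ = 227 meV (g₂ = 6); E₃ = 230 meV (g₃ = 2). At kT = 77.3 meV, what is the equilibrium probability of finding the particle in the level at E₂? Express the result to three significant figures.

Eᵢ/kT = 0.33376, 2.7296, 2.9366, 2.9754.
Z = Σ gᵢe^(−Eᵢ/kT) = 1·e^(−0.33376) + 1·e^(−2.7296) + 6·e^(−2.9366) + 2·e^(−2.9754) = 0.71623 + 0.065245 + 0.31827 + 0.10205 = 1.2018.
P₂ = g₂ e^(−E₂/kT) / Z = 0.31827/1.2018 = 0.265.

0.265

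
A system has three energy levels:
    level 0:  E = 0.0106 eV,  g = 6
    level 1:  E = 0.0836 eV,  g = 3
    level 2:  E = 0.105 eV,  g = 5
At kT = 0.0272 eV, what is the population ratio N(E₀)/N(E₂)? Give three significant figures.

38.6

n₀/n₂ = (g₀/g₂) exp[−(E₀−E₂)/kT] = (6/5) × exp(−(-0.0944 eV)/(0.0272 eV)) = (6/5) × exp(3.4706) = 38.6.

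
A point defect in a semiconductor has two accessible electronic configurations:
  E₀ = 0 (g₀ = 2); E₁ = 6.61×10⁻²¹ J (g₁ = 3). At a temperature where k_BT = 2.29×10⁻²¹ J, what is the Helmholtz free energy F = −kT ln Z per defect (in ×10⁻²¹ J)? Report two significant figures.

-1.8 ×10⁻²¹ J

Eᵢ/kT = 0, 2.886.
Z = Σ gᵢe^(−Eᵢ/kT) = 2·e^(−0) + 3·e^(−2.886) = 2.000 + 0.1674 = 2.167.
F = −kT ln Z = −2.29 × ln(2.167) = −2.29 × 0.7733 = -1.8 ×10⁻²¹ J.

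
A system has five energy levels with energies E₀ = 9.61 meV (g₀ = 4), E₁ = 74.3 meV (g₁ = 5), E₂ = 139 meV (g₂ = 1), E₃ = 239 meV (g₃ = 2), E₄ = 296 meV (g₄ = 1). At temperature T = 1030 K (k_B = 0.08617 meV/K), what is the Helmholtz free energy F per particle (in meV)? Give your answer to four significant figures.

k_BT = 0.08617 × 1030 K = 88.7551 meV.
Eᵢ/kT = 0.108275, 0.837135, 1.56611, 2.69280, 3.33502.
Z = Σ gᵢe^(−Eᵢ/kT) = 4·e^(−0.108275) + 5·e^(−0.837135) + 1·e^(−1.56611) + 2·e^(−2.69280) + 1·e^(−3.33502) = 3.58952 + 2.16475 + 0.208856 + 0.135382 + 0.0356139 = 6.13412.
F = −kT ln Z = −88.7551 × ln(6.13412) = −88.7551 × 1.81387 = -161.0 meV.

-161.0 meV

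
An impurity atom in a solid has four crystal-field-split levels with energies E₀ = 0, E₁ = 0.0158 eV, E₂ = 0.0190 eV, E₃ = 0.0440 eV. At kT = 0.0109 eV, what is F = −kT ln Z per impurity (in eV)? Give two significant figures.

-0.0039 eV

Eᵢ/kT = 0, 1.450, 1.743, 4.037.
Z = Σ e^(−Eᵢ/kT) = e^(−0) + e^(−1.450) + e^(−1.743) + e^(−4.037) = 1.000 + 0.2346 + 0.1750 + 0.01765 = 1.427.
F = −kT ln Z = −0.0109 × ln(1.427) = −0.0109 × 0.3556 = -0.0039 eV.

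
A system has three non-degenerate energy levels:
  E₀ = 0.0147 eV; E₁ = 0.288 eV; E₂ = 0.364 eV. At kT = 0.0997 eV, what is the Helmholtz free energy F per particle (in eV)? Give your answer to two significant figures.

0.0057 eV

Eᵢ/kT = 0.1474, 2.889, 3.651.
Z = Σ e^(−Eᵢ/kT) = e^(−0.1474) + e^(−2.889) + e^(−3.651) = 0.8629 + 0.05563 + 0.02597 = 0.9445.
F = −kT ln Z = −0.0997 × ln(0.9445) = −0.0997 × -0.05710 = 0.0057 eV.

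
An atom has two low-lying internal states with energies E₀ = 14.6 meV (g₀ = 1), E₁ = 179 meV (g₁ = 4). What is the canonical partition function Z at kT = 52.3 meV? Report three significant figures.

Eᵢ/kT = 0.27916, 3.4226.
Z = Σ gᵢe^(−Eᵢ/kT) = 1·e^(−0.27916) + 4·e^(−3.4226) = 0.75642 + 0.13051 = 0.88693.

Z = 0.887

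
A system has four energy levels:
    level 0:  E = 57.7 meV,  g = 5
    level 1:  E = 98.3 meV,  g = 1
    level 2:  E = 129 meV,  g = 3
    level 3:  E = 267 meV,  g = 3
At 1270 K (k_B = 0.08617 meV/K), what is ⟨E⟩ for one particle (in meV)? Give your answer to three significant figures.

k_BT = 0.08617 × 1270 K = 109.44 meV.
Eᵢ/kT = 0.52723, 0.89821, 1.1787, 2.4397.
Z = Σ gᵢe^(−Eᵢ/kT) = 5·e^(−0.52723) + 1·e^(−0.89821) + 3·e^(−1.1787) + 3·e^(−2.4397) = 2.9512 + 0.40730 + 0.92304 + 0.26156 = 4.5431.
⟨E⟩ = Σ Eᵢ gᵢe^(−Eᵢ/kT) / Z = (57.7·2.9512 + 98.3·0.40730 + 129·0.92304 + 267·0.26156) / 4.5431 = 87.9 meV.

87.9 meV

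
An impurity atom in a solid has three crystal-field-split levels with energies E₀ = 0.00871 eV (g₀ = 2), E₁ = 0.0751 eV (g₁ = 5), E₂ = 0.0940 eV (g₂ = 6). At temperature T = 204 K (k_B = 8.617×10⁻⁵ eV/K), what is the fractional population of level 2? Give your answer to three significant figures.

k_BT = 8.617×10⁻⁵ × 204 K = 0.017579 eV.
Eᵢ/kT = 0.49548, 4.2721, 5.3473.
Z = Σ gᵢe^(−Eᵢ/kT) = 2·e^(−0.49548) + 5·e^(−4.2721) + 6·e^(−5.3473) = 1.2186 + 0.069762 + 0.028566 = 1.3169.
P₂ = g₂ e^(−E₂/kT) / Z = 0.028566/1.3169 = 0.0217.

0.0217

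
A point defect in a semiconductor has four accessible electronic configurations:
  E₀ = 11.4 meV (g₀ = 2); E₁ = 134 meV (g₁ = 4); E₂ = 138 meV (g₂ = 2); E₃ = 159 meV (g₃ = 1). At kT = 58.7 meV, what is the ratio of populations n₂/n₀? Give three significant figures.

0.116

n₂/n₀ = (g₂/g₀) exp[−(E₂−E₀)/kT] = (2/2) × exp(−(126.6 meV)/(58.7 meV)) = (2/2) × exp(-2.1567) = 0.116.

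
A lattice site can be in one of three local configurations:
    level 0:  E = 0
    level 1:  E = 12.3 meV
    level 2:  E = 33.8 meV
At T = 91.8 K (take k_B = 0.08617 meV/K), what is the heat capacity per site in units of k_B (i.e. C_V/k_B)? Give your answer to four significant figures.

0.5243

k_BT = 0.08617 × 91.8 K = 7.91041 meV.
Eᵢ/kT = 0, 1.55491, 4.27285.
Z = Σ e^(−Eᵢ/kT) = e^(−0) + e^(−1.55491) + e^(−4.27285) = 1.00000 + 0.211208 + 0.0139420 = 1.22515.
⟨E⟩ = 2.50508 meV, ⟨E²⟩ = 39.0822 meV².
C_V/k_B = (⟨E²⟩ − ⟨E⟩²)/(kT)² = (39.0822 − 6.27543)/62.5746 = 0.5243.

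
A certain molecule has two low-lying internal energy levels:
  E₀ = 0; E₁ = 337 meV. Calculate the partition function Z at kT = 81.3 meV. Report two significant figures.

Z = 1.0

Eᵢ/kT = 0, 4.145.
Z = Σ e^(−Eᵢ/kT) = e^(−0) + e^(−4.145) = 1.000 + 0.01584 = 1.016.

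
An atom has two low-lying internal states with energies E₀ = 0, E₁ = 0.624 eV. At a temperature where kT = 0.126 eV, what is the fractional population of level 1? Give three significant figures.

Eᵢ/kT = 0, 4.9524.
Z = Σ e^(−Eᵢ/kT) = e^(−0) + e^(−4.9524) = 1.0000 + 0.0070664 = 1.0071.
P₁ = e^(−E₁/kT) / Z = 0.0070664/1.0071 = 0.00702.

0.00702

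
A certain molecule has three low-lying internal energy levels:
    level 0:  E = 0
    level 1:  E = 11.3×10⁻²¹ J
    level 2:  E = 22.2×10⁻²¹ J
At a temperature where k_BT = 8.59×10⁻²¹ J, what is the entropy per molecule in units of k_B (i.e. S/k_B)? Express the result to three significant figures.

0.703

Eᵢ/kT = 0, 1.3155, 2.5844.
Z = Σ e^(−Eᵢ/kT) = e^(−0) + e^(−1.3155) + e^(−2.5844) = 1.0000 + 0.26834 + 0.075441 = 1.3438.
⟨E⟩ = Σ EᵢPᵢ = 3.5028 ×10⁻²¹ J.
S/k_B = ln Z + ⟨E⟩/kT = ln(1.3438) + 3.5028/8.59 = 0.29550 + 0.40778 = 0.703.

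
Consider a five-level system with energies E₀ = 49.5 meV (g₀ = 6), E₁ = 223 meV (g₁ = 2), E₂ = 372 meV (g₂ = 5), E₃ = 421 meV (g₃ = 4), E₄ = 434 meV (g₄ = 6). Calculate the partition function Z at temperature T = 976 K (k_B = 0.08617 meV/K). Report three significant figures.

k_BT = 0.08617 × 976 K = 84.102 meV.
Eᵢ/kT = 0.58857, 2.6515, 4.4232, 5.0058, 5.1604.
Z = Σ gᵢe^(−Eᵢ/kT) = 6·e^(−0.58857) + 2·e^(−2.6515) + 5·e^(−4.4232) + 4·e^(−5.0058) + 6·e^(−5.1604) = 3.3307 + 0.14109 + 0.059979 + 0.026796 + 0.034436 = 3.5930.

Z = 3.59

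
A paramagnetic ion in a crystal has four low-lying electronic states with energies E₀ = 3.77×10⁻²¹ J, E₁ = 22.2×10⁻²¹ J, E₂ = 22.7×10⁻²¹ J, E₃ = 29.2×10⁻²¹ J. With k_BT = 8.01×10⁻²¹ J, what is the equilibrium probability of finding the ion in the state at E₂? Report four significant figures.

0.07614

Eᵢ/kT = 0.470662, 2.77154, 2.83396, 3.64544.
Z = Σ e^(−Eᵢ/kT) = e^(−0.470662) + e^(−2.77154) + e^(−2.83396) + e^(−3.64544) = 0.624589 + 0.0625656 + 0.0587796 + 0.0261099 = 0.772044.
P₂ = e^(−E₂/kT) / Z = 0.0587796/0.772044 = 0.07614.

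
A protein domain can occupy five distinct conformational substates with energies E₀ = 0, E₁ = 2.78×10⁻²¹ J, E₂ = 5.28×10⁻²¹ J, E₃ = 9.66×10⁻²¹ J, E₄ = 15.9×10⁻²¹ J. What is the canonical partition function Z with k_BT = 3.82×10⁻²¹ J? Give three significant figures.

Z = 1.83

Eᵢ/kT = 0, 0.72775, 1.3822, 2.5288, 4.1623.
Z = Σ e^(−Eᵢ/kT) = e^(−0) + e^(−0.72775) + e^(−1.3822) + e^(−2.5288) + e^(−4.1623) = 1.0000 + 0.48299 + 0.25103 + 0.079755 + 0.015572 = 1.8293.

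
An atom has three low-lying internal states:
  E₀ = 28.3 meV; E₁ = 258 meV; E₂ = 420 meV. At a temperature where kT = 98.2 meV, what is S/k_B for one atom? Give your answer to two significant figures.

0.38

Eᵢ/kT = 0.2882, 2.627, 4.277.
Z = Σ e^(−Eᵢ/kT) = e^(−0.2882) + e^(−2.627) + e^(−4.277) = 0.7496 + 0.07230 + 0.01388 = 0.8358.
⟨E⟩ = Σ EᵢPᵢ = 54.67 meV.
S/k_B = ln Z + ⟨E⟩/kT = ln(0.8358) + 54.67/98.2 = -0.1794 + 0.5567 = 0.38.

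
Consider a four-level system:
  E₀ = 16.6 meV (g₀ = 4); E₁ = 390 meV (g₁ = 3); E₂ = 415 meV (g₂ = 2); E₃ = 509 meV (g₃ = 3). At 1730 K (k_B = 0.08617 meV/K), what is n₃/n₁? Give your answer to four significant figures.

k_BT = 0.08617 × 1730 K = 149.074 meV.
n₃/n₁ = (g₃/g₁) exp[−(E₃−E₁)/kT] = (3/3) × exp(−(119 meV)/(149.074 meV)) = (3/3) × exp(-0.798261) = 0.4501.

0.4501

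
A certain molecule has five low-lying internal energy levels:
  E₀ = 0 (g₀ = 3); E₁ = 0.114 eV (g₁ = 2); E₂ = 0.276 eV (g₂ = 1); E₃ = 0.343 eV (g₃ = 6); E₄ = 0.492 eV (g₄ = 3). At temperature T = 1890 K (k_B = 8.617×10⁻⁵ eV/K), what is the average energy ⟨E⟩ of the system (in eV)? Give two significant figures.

0.096 eV

k_BT = 8.617×10⁻⁵ × 1890 K = 0.1629 eV.
Eᵢ/kT = 0, 0.6998, 1.694, 2.106, 3.020.
Z = Σ gᵢe^(−Eᵢ/kT) = 3·e^(−0) + 2·e^(−0.6998) + 1·e^(−1.694) + 6·e^(−2.106) + 3·e^(−3.020) = 3.000 + 0.9934 + 0.1838 + 0.7303 + 0.1464 = 5.054.
⟨E⟩ = Σ Eᵢ gᵢe^(−Eᵢ/kT) / Z = (0·3.000 + 0.114·0.9934 + 0.276·0.1838 + 0.343·0.7303 + 0.492·0.1464) / 5.054 = 0.096 eV.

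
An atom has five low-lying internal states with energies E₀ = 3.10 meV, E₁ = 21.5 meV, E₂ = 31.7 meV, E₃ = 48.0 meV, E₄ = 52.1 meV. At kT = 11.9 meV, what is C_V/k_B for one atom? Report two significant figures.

0.95

Eᵢ/kT = 0.2605, 1.807, 2.664, 4.034, 4.378.
Z = Σ e^(−Eᵢ/kT) = e^(−0.2605) + e^(−1.807) + e^(−2.664) + e^(−4.034) + e^(−4.378) = 0.7707 + 0.1641 + 0.06967 + 0.01770 + 0.01255 = 1.035.
⟨E⟩ = 9.304 meV, ⟨E²⟩ = 220.4 meV².
C_V/k_B = (⟨E²⟩ − ⟨E⟩²)/(kT)² = (220.4 − 86.56)/141.6 = 0.95.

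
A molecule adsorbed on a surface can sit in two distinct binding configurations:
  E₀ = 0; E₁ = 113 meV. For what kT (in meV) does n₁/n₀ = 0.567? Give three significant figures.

199 meV

n₁/n₀ = exp[−(E₁−E₀)/kT] = 0.567.
⇒ (E₁−E₀)/kT = ln(1/0.567) = ln(1.7637) = 0.56741.
kT = 113 meV / 0.56741 = 199 meV.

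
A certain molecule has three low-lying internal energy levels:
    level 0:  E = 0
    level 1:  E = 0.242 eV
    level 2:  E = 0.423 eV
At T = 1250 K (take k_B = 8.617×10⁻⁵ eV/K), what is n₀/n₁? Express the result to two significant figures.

k_BT = 8.617×10⁻⁵ × 1250 K = 0.1077 eV.
n₀/n₁ = exp[−(E₀−E₁)/kT] = exp(−(-0.242 eV)/(0.1077 eV)) = exp(2.247) = 9.5.

9.5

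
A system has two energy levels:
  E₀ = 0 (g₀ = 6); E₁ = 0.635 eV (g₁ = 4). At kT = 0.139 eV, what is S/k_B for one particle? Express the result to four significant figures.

Eᵢ/kT = 0, 4.56835.
Z = Σ gᵢe^(−Eᵢ/kT) = 6·e^(−0) + 4·e^(−4.56835) = 6.00000 + 0.0415003 = 6.04150.
⟨E⟩ = Σ EᵢPᵢ = 0.00436194 eV.
S/k_B = ln Z + ⟨E⟩/kT = ln(6.04150) + 0.00436194/0.139 = 1.79865 + 0.0313809 = 1.830.

1.830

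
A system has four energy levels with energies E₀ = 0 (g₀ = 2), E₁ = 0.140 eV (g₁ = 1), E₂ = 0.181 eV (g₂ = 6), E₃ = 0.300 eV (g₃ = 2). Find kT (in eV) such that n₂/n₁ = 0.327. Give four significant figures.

n₂/n₁ = (g₂/g₁) exp[−(E₂−E₁)/kT] = 0.327.
⇒ (E₂−E₁)/kT = ln((6/1)/0.327) = ln(18.3486) = 2.90955.
kT = 0.041 eV / 2.90955 = 0.01409 eV.

0.01409 eV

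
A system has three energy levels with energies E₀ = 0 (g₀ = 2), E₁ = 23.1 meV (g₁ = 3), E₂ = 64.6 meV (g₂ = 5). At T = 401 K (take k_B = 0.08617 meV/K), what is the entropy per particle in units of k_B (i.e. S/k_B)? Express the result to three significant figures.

k_BT = 0.08617 × 401 K = 34.554 meV.
Eᵢ/kT = 0, 0.66852, 1.8695.
Z = Σ gᵢe^(−Eᵢ/kT) = 2·e^(−0) + 3·e^(−0.66852) + 5·e^(−1.8695) = 2.0000 + 1.5374 + 0.77100 = 4.3084.
⟨E⟩ = Σ EᵢPᵢ = 19.803 meV.
S/k_B = ln Z + ⟨E⟩/kT = ln(4.3084) + 19.803/34.554 = 1.4606 + 0.57310 = 2.03.

2.03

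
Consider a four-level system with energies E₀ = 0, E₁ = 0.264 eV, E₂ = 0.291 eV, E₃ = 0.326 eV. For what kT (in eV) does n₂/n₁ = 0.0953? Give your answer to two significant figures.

n₂/n₁ = exp[−(E₂−E₁)/kT] = 0.0953.
⇒ (E₂−E₁)/kT = ln(1/0.0953) = ln(10.49) = 2.350.
kT = 0.027 eV / 2.350 = 0.011 eV.

0.011 eV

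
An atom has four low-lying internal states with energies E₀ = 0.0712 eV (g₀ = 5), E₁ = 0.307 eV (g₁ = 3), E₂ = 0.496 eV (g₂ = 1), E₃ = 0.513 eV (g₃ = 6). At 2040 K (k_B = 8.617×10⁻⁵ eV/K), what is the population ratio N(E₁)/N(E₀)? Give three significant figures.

k_BT = 8.617×10⁻⁵ × 2040 K = 0.17579 eV.
n₁/n₀ = (g₁/g₀) exp[−(E₁−E₀)/kT] = (3/5) × exp(−(0.2358 eV)/(0.17579 eV)) = (3/5) × exp(-1.3414) = 0.157.

0.157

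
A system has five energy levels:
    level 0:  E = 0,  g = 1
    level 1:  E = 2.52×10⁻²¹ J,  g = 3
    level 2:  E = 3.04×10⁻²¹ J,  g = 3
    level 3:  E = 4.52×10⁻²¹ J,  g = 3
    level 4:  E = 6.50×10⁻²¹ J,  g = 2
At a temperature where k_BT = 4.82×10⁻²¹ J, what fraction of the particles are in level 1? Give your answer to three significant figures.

0.293

Eᵢ/kT = 0, 0.52282, 0.63071, 0.93776, 1.3485.
Z = Σ gᵢe^(−Eᵢ/kT) = 1·e^(−0) + 3·e^(−0.52282) + 3·e^(−0.63071) + 3·e^(−0.93776) + 2·e^(−1.3485) = 1.0000 + 1.7785 + 1.5966 + 1.1745 + 0.51926 = 6.0689.
P₁ = g₁ e^(−E₁/kT) / Z = 1.7785/6.0689 = 0.293.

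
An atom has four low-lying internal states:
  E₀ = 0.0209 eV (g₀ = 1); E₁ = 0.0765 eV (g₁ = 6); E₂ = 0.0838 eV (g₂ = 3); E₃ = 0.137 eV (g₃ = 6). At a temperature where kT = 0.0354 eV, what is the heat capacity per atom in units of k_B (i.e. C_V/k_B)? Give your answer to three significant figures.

Eᵢ/kT = 0.59040, 2.1610, 2.3672, 3.8701.
Z = Σ gᵢe^(−Eᵢ/kT) = 1·e^(−0.59040) + 6·e^(−2.1610) + 3·e^(−2.3672) + 6·e^(−3.8701) = 0.55411 + 0.69126 + 0.28123 + 0.12514 = 1.6517.
⟨E⟩ = 0.063676 eV, ⟨E²⟩ = 0.0052135 eV².
C_V/k_B = (⟨E²⟩ − ⟨E⟩²)/(kT)² = (0.0052135 − 0.0040546)/0.0012532 = 0.925.

0.925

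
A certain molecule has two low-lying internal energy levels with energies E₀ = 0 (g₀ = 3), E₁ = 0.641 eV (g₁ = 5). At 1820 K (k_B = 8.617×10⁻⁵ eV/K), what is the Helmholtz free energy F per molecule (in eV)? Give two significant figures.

-0.18 eV

k_BT = 8.617×10⁻⁵ × 1820 K = 0.1568 eV.
Eᵢ/kT = 0, 4.088.
Z = Σ gᵢe^(−Eᵢ/kT) = 3·e^(−0) + 5·e^(−4.088) = 3.000 + 0.08386 = 3.084.
F = −kT ln Z = −0.1568 × ln(3.084) = −0.1568 × 1.126 = -0.18 eV.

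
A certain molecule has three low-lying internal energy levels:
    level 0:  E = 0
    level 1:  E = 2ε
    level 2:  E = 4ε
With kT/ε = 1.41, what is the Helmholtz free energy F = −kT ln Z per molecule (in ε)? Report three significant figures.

Eᵢ/kT = 0, 1.4184, 2.8369.
Z = Σ e^(−Eᵢ/kT) = e^(−0) + e^(−1.4184) + e^(−2.8369) = 1.0000 + 0.24210 + 0.058607 = 1.3007.
F = −kT ln Z = −1.41 × ln(1.3007) = −1.41 × 0.26290 = -0.371 ε.

-0.371 ε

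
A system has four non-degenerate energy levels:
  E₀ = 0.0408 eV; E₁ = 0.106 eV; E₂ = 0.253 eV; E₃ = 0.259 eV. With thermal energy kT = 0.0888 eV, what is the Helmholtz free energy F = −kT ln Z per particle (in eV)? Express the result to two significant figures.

Eᵢ/kT = 0.4595, 1.194, 2.849, 2.917.
Z = Σ e^(−Eᵢ/kT) = e^(−0.4595) + e^(−1.194) + e^(−2.849) + e^(−2.917) = 0.6316 + 0.3030 + 0.05790 + 0.05410 = 1.047.
F = −kT ln Z = −0.0888 × ln(1.047) = −0.0888 × 0.04593 = -0.0041 eV.

-0.0041 eV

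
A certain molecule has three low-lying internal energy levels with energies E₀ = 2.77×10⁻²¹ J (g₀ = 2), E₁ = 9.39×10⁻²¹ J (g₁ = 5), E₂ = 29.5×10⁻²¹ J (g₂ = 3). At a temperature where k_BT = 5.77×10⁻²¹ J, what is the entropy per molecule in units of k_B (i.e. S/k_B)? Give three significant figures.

Eᵢ/kT = 0.48007, 1.6274, 5.1127.
Z = Σ gᵢe^(−Eᵢ/kT) = 2·e^(−0.48007) + 5·e^(−1.6274) + 3·e^(−5.1127) = 1.2375 + 0.98220 + 0.018059 = 2.2378.
⟨E⟩ = Σ EᵢPᵢ = 5.8913 ×10⁻²¹ J.
S/k_B = ln Z + ⟨E⟩/kT = ln(2.2378) + 5.8913/5.77 = 0.80549 + 1.0210 = 1.83.

1.83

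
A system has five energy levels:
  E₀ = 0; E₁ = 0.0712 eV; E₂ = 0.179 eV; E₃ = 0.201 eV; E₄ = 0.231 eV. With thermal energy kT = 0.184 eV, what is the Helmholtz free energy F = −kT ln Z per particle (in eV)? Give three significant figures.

Eᵢ/kT = 0, 0.38696, 0.97283, 1.0924, 1.2554.
Z = Σ e^(−Eᵢ/kT) = e^(−0) + e^(−0.38696) + e^(−0.97283) + e^(−1.0924) + e^(−1.2554) = 1.0000 + 0.67912 + 0.37801 + 0.33541 + 0.28496 = 2.6775.
F = −kT ln Z = −0.184 × ln(2.6775) = −0.184 × 0.98488 = -0.181 eV.

-0.181 eV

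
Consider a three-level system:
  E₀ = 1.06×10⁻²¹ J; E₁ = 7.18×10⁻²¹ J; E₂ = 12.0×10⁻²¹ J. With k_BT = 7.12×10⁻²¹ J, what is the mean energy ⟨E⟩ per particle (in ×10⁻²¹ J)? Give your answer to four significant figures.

4.078 ×10⁻²¹ J

Eᵢ/kT = 0.148876, 1.00843, 1.68539.
Z = Σ e^(−Eᵢ/kT) = e^(−0.148876) + e^(−1.00843) + e^(−1.68539) = 0.861676 + 0.364791 + 0.185372 = 1.41184.
⟨E⟩ = Σ Eᵢ e^(−Eᵢ/kT) / Z = (1.06·0.861676 + 7.18·0.364791 + 12.0·0.185372) / 1.41184 = 4.078 ×10⁻²¹ J.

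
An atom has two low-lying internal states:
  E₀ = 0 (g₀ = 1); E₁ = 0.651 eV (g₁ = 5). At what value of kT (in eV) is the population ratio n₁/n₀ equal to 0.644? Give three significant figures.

0.318 eV

n₁/n₀ = (g₁/g₀) exp[−(E₁−E₀)/kT] = 0.644.
⇒ (E₁−E₀)/kT = ln((5/1)/0.644) = ln(7.7640) = 2.0495.
kT = 0.651 eV / 2.0495 = 0.318 eV.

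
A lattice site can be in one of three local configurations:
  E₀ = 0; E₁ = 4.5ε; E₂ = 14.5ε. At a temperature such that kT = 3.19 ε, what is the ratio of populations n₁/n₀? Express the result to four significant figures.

n₁/n₀ = exp[−(E₁−E₀)/kT] = exp(−(4.5ε)/(3.19ε)) = exp(-1.41066) = 0.2440.

0.2440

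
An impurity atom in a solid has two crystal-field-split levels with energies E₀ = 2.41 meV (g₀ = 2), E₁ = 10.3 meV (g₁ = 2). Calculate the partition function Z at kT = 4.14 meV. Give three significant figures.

Eᵢ/kT = 0.58213, 2.4879.
Z = Σ gᵢe^(−Eᵢ/kT) = 2·e^(−0.58213) + 2·e^(−2.4879) = 1.1174 + 0.16617 = 1.2836.

Z = 1.28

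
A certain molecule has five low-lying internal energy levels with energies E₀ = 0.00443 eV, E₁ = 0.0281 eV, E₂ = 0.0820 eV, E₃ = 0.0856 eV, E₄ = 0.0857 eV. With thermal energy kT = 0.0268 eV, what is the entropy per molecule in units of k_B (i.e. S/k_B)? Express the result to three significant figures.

0.971

Eᵢ/kT = 0.16530, 1.0485, 3.0597, 3.1940, 3.1978.
Z = Σ e^(−Eᵢ/kT) = e^(−0.16530) + e^(−1.0485) + e^(−3.0597) + e^(−3.1940) + e^(−3.1978) = 0.84764 + 0.35046 + 0.046902 + 0.041008 + 0.040852 = 1.3269.
⟨E⟩ = Σ EᵢPᵢ = 0.018434 eV.
S/k_B = ln Z + ⟨E⟩/kT = ln(1.3269) + 0.018434/0.0268 = 0.28285 + 0.68784 = 0.971.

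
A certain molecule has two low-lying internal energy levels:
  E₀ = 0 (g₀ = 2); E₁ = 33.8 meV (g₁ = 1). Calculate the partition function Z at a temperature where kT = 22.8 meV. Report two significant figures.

Eᵢ/kT = 0, 1.482.
Z = Σ gᵢe^(−Eᵢ/kT) = 2·e^(−0) + 1·e^(−1.482) = 2.000 + 0.2272 = 2.227.

Z = 2.2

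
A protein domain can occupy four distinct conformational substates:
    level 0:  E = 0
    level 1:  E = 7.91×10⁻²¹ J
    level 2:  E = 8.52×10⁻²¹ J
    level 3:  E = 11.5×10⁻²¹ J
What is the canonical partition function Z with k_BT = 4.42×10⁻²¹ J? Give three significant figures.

Eᵢ/kT = 0, 1.7896, 1.9276, 2.6018.
Z = Σ e^(−Eᵢ/kT) = e^(−0) + e^(−1.7896) + e^(−1.9276) + e^(−2.6018) = 1.0000 + 0.16703 + 0.14550 + 0.074140 = 1.3867.

Z = 1.39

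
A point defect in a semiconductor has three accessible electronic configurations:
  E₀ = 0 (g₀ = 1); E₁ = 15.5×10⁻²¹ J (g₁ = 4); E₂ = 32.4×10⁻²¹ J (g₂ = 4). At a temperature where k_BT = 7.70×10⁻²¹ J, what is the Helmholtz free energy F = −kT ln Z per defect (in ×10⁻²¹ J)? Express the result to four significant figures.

Eᵢ/kT = 0, 2.01299, 4.20779.
Z = Σ gᵢe^(−Eᵢ/kT) = 1·e^(−0) + 4·e^(−2.01299) + 4·e^(−4.20779) = 1.00000 + 0.534355 + 0.0595169 = 1.59387.
F = −kT ln Z = −7.70 × ln(1.59387) = −7.70 × 0.466165 = -3.589 ×10⁻²¹ J.

-3.589 ×10⁻²¹ J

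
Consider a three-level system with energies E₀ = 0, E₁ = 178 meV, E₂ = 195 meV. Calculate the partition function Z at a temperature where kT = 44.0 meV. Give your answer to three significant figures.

Eᵢ/kT = 0, 4.0455, 4.4318.
Z = Σ e^(−Eᵢ/kT) = e^(−0) + e^(−4.0455) + e^(−4.4318) = 1.0000 + 0.017501 + 0.011893 = 1.0294.

Z = 1.03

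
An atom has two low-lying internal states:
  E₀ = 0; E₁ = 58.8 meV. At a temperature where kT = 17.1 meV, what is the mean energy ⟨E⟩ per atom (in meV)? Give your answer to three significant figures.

Eᵢ/kT = 0, 3.4386.
Z = Σ e^(−Eᵢ/kT) = e^(−0) + e^(−3.4386) = 1.0000 + 0.032110 = 1.0321.
⟨E⟩ = Σ Eᵢ e^(−Eᵢ/kT) / Z = (0·1.0000 + 58.8·0.032110) / 1.0321 = 1.83 meV.

1.83 meV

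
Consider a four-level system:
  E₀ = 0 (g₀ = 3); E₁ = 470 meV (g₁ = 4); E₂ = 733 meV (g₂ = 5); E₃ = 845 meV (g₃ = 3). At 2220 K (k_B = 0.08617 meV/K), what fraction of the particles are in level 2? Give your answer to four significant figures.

0.03107

k_BT = 0.08617 × 2220 K = 191.297 meV.
Eᵢ/kT = 0, 2.45691, 3.83174, 4.41722.
Z = Σ gᵢe^(−Eᵢ/kT) = 3·e^(−0) + 4·e^(−2.45691) + 5·e^(−3.83174) + 3·e^(−4.41722) = 3.00000 + 0.342797 + 0.108359 + 0.0362032 = 3.48736.
P₂ = g₂ e^(−E₂/kT) / Z = 0.108359/3.48736 = 0.03107.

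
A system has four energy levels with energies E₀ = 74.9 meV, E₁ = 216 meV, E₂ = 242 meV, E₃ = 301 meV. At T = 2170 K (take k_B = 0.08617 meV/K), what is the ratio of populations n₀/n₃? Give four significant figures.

k_BT = 0.08617 × 2170 K = 186.989 meV.
n₀/n₃ = exp[−(E₀−E₃)/kT] = exp(−(-226.1 meV)/(186.989 meV)) = exp(1.20916) = 3.351.

3.351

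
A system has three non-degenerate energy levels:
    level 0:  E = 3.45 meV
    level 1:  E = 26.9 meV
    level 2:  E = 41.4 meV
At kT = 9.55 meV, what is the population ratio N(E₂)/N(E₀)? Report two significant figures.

0.019

n₂/n₀ = exp[−(E₂−E₀)/kT] = exp(−(37.95 meV)/(9.55 meV)) = exp(-3.974) = 0.019.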